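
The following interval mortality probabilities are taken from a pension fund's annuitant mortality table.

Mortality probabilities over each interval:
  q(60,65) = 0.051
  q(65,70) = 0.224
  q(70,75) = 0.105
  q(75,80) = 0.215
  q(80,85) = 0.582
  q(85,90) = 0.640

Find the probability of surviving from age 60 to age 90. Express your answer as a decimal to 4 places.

P(survive 60→90) = (1 − 0.051) × (1 − 0.224) × (1 − 0.105) × (1 − 0.215) × (1 − 0.582) × (1 − 0.640).
= 0.949 × 0.776 × 0.895 × 0.785 × 0.418 × 0.360 = 0.077857.

0.0779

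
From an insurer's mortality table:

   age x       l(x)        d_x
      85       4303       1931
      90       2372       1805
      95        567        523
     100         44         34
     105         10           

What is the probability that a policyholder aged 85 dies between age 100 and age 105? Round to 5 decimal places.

This is the probability of reaching 100 but not 105, conditional on being alive at 85: (l(100) − l(105)) / l(85).
= (44 − 10) / 4303 = 34 / 4303 = 0.007901.

0.00790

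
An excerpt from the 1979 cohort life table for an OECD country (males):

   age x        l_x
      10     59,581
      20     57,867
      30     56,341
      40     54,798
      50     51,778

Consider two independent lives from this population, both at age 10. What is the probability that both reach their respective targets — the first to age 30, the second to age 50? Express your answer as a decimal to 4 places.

p₁ = l_30/l_10 = 56,341/59,581 = 0.945620; p₂ = l_50/l_10 = 51,778/59,581 = 0.869035.
P(both) = p₁ × p₂ = 0.945620 × 0.869035 = 0.821777.

0.8218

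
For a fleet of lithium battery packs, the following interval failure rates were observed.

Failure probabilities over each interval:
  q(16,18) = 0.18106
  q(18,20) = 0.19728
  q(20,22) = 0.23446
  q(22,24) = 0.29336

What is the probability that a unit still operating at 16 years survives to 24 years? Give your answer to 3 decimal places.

The overall survival probability is (1 − 0.18106) × (1 − 0.19728) × (1 − 0.23446) × (1 − 0.29336).
= 0.81894 × 0.80272 × 0.76554 × 0.70664 = 0.355617.

0.356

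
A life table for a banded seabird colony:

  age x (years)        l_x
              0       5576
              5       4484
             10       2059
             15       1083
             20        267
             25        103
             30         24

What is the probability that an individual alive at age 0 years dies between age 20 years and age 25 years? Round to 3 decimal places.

This is the probability of reaching 20 but not 25, conditional on being alive at 0: (l_20 − l_25) / l_0.
= (267 − 103) / 5576 = 164 / 5576 = 0.029412.

0.029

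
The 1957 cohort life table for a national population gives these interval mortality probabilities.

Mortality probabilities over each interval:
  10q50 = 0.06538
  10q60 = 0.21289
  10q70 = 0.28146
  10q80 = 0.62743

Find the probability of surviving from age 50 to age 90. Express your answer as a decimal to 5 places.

0.19694

40p50 = (1 − 0.06538) × (1 − 0.21289) × (1 − 0.28146) × (1 − 0.62743).
= 0.93462 × 0.78711 × 0.71854 × 0.37257 = 0.196938.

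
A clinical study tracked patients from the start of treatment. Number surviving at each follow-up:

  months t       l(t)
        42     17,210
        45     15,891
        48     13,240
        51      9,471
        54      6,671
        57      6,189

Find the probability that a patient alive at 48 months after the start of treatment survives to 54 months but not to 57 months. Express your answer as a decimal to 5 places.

This is the probability of reaching 54 but not 57, conditional on being alive at 48: (l(54) − l(57)) / l(48).
= (6,671 − 6,189) / 13,240 = 482 / 13,240 = 0.036405.

0.03640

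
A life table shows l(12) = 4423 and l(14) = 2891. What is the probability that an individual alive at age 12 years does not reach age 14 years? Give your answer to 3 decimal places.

P(die before 14 | alive at 12) = 1 − l(14)/l(12) = 1 − 2891/4423 = (1532)/4423 = 0.346371.

0.346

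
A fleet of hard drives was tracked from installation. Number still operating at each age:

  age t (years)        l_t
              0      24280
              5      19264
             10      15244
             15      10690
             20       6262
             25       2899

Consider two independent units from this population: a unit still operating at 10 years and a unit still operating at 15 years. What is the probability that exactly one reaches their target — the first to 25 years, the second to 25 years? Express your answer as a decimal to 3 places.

p₁ = l_25/l_10 = 2899/15244 = 0.190173; p₂ = l_25/l_15 = 2899/10690 = 0.271188.
P(exactly one) = p₁(1−p₂) + (1−p₁)p₂ = 0.138600 + 0.219615 = 0.358216.

0.358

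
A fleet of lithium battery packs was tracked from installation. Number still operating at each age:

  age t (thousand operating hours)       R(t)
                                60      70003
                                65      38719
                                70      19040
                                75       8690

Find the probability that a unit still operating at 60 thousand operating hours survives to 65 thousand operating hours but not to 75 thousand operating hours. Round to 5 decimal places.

This is the probability of reaching 65 but not 75, conditional on being operational at 60: (R(65) − R(75)) / R(60).
= (38719 − 8690) / 70003 = 30029 / 70003 = 0.428967.

0.42897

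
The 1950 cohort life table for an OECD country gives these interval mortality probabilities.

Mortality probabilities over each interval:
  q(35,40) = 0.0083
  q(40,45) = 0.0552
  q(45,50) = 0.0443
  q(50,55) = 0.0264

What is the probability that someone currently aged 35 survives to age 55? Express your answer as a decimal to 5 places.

0.87181

P(survive 35→55) = (1 − 0.0083) × (1 − 0.0552) × (1 − 0.0443) × (1 − 0.0264).
= 0.9917 × 0.9448 × 0.9557 × 0.9736 = 0.871811.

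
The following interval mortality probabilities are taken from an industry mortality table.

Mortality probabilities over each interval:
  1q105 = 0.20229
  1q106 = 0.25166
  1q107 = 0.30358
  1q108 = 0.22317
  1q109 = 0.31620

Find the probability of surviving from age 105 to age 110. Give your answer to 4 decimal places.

0.2208

The overall survival probability is (1 − 0.20229) × (1 − 0.25166) × (1 − 0.30358) × (1 − 0.22317) × (1 − 0.31620).
= 0.79771 × 0.74834 × 0.69642 × 0.77683 × 0.68380 = 0.220836.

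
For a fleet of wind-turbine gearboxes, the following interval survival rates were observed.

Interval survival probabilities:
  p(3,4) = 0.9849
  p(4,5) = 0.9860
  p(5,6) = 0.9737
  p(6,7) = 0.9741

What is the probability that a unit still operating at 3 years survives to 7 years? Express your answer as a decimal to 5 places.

The overall survival probability is 0.9849 × 0.9860 × 0.9737 × 0.9741.
= 0.921081.

0.92108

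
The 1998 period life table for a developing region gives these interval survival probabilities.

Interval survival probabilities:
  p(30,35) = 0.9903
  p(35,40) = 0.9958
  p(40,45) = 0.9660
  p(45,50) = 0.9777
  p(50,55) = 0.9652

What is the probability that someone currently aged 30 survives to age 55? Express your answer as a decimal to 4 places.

The overall survival probability is 0.9903 × 0.9958 × 0.9660 × 0.9777 × 0.9652.
= 0.898957.

0.8990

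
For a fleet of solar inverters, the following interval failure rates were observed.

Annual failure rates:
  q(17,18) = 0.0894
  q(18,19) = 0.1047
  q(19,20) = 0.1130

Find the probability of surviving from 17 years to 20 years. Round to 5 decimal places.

0.72314

Chaining the interval survival probabilities: (1 − 0.0894) × (1 − 0.1047) × (1 − 0.1130).
= 0.9106 × 0.8953 × 0.8870 = 0.723136.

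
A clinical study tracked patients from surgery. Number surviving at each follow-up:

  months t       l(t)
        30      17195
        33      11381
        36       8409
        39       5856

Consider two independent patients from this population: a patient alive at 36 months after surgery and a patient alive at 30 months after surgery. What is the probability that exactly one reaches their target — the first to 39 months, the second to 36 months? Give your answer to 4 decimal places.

0.5043

p₁ = l(39)/l(36) = 5856/8409 = 0.696397; p₂ = l(36)/l(30) = 8409/17195 = 0.489038.
P(exactly one) = p₁(1−p₂) + (1−p₁)p₂ = 0.355832 + 0.148473 = 0.504306.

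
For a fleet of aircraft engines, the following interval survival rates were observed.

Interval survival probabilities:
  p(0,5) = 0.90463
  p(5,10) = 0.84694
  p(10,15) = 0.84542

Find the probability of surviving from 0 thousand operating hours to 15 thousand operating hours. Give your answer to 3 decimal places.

Survival from 0 to 15 is the product of surviving each interval: 0.90463 × 0.84694 × 0.84542.
= 0.647733.

0.648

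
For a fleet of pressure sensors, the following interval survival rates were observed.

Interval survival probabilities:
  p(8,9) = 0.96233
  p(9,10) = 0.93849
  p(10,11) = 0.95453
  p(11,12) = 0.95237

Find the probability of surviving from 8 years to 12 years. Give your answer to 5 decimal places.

Survival from 8 to 12 is the product of surviving each interval: 0.96233 × 0.93849 × 0.95453 × 0.95237.
= 0.821011.

0.82101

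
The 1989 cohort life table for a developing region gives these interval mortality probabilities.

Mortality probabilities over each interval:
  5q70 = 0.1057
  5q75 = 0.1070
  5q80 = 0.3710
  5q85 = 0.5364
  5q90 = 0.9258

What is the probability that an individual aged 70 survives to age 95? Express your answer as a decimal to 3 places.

The overall survival probability is (1 − 0.1057) × (1 − 0.1070) × (1 − 0.3710) × (1 − 0.5364) × (1 − 0.9258).
= 0.8943 × 0.8930 × 0.6290 × 0.4636 × 0.0742 = 0.017280.

0.017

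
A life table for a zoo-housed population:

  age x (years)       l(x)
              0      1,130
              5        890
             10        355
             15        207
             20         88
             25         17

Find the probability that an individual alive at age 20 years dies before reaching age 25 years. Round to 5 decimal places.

0.80682

P(die before 25 | alive at 20) = 1 − l(25)/l(20) = 1 − 17/88 = (71)/88 = 0.806818.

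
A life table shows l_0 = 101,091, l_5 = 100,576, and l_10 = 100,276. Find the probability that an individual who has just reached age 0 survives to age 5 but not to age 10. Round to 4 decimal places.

0.0030

We want 5|5q0 = (l_5 − l_10)/l_0.
This is the probability of reaching 5 but not 10, conditional on being alive at 0: (l_5 − l_10) / l_0.
= (100,576 − 100,276) / 101,091 = 300 / 101,091 = 0.002968.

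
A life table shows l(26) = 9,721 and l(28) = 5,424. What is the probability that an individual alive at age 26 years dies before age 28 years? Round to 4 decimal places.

0.4420

P(die before 28 | alive at 26) = 1 − l(28)/l(26) = 1 − 5,424/9,721 = (4,297)/9,721 = 0.442033.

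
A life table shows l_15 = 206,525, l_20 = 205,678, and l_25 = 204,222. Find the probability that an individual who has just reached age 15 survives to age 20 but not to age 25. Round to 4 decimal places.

0.0070

We want 5|5q15 = (l_20 − l_25)/l_15.
This is the probability of reaching 20 but not 25, conditional on being alive at 15: (l_20 − l_25) / l_15.
= (205,678 − 204,222) / 206,525 = 1,456 / 206,525 = 0.007050.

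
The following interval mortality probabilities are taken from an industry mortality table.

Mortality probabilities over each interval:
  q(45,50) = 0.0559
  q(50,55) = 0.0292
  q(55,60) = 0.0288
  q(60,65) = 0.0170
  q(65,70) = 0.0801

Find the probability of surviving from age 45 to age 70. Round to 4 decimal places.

0.8049

P(survive 45→70) = (1 − 0.0559) × (1 − 0.0292) × (1 − 0.0288) × (1 − 0.0170) × (1 − 0.0801).
= 0.9441 × 0.9708 × 0.9712 × 0.9830 × 0.9199 = 0.804916.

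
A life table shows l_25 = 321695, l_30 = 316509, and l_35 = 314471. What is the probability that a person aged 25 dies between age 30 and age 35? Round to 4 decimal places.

This is the probability of reaching 30 but not 35, conditional on being alive at 25: (l_30 − l_35) / l_25.
= (316509 − 314471) / 321695 = 2038 / 321695 = 0.006335.

0.0063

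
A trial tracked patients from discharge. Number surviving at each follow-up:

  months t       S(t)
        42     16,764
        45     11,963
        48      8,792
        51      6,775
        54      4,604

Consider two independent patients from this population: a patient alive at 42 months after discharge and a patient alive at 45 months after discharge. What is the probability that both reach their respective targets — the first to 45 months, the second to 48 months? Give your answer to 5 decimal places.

0.52446

p₁ = S(45)/S(42) = 11,963/16,764 = 0.713613; p₂ = S(48)/S(45) = 8,792/11,963 = 0.734933.
P(both) = p₁ × p₂ = 0.713613 × 0.734933 = 0.524458.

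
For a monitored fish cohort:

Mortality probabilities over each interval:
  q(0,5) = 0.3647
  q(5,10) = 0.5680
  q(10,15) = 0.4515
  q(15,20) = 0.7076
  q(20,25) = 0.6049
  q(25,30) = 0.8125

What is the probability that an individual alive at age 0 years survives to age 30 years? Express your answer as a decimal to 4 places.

0.0033

The overall survival probability is (1 − 0.3647) × (1 − 0.5680) × (1 − 0.4515) × (1 − 0.7076) × (1 − 0.6049) × (1 − 0.8125).
= 0.6353 × 0.4320 × 0.5485 × 0.2924 × 0.3951 × 0.1875 = 0.003261.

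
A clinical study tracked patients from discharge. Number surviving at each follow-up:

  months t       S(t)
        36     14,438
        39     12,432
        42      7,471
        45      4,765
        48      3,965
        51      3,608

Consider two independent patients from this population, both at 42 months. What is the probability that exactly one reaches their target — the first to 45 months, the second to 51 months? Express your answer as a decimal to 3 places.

0.505

p₁ = S(45)/S(42) = 4,765/7,471 = 0.637799; p₂ = S(51)/S(42) = 3,608/7,471 = 0.482934.
P(exactly one) = p₁(1−p₂) + (1−p₁)p₂ = 0.329784 + 0.174919 = 0.504703.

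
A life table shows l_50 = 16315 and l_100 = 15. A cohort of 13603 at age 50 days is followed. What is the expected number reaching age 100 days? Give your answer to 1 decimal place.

12.5

The relevant probability is 15/16315 = 0.000919.
Expected number = 13603 × 0.000919 = 12.5.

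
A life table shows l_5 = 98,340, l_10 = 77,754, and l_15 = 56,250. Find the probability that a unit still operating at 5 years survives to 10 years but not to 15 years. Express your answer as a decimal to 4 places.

0.2187

This is the probability of reaching 10 but not 15, conditional on being operational at 5: (l_10 − l_15) / l_5.
= (77,754 − 56,250) / 98,340 = 21,504 / 98,340 = 0.218670.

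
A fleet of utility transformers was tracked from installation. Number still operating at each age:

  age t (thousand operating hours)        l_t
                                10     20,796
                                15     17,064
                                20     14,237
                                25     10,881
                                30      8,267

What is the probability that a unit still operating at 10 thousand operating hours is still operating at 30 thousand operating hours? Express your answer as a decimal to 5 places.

The conditional survival probability is l_30/l_10 = 8,267/20,796 = 0.397528.

0.39753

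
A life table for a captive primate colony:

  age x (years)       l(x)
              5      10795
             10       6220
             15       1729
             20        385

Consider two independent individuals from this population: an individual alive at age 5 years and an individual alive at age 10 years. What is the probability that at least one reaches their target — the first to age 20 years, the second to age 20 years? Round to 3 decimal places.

p₁ = l(20)/l(5) = 385/10795 = 0.035665; p₂ = l(20)/l(10) = 385/6220 = 0.061897.
P(at least one) = 1 − (1−p₁)(1−p₂) = 1 − 0.964335 × 0.938103 = 0.095354.

0.095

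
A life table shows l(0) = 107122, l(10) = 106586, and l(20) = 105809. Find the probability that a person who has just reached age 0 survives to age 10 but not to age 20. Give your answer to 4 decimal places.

This is the probability of reaching 10 but not 20, conditional on being alive at 0: (l(10) − l(20)) / l(0).
= (106586 − 105809) / 107122 = 777 / 107122 = 0.007253.

0.0073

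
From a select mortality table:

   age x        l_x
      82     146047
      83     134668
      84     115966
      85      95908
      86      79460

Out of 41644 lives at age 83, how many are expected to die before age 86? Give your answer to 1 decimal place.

The relevant probability is 1 − 79460/134668 = 0.409956.
Expected number = 41644 × 0.409956 = 17072.2.

17072.2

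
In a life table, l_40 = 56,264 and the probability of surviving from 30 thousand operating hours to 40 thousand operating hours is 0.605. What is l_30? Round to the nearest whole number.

l_30 = l_40 / p = 56,264 / 0.605 = 92998.

92998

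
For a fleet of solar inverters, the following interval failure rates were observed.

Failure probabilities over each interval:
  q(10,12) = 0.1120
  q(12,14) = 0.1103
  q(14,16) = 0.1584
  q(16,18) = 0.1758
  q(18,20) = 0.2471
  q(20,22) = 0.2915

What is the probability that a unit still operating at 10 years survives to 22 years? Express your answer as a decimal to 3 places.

Chaining the interval survival probabilities: (1 − 0.1120) × (1 − 0.1103) × (1 − 0.1584) × (1 − 0.1758) × (1 − 0.2471) × (1 − 0.2915).
= 0.8880 × 0.8897 × 0.8416 × 0.8242 × 0.7529 × 0.7085 = 0.292329.

0.292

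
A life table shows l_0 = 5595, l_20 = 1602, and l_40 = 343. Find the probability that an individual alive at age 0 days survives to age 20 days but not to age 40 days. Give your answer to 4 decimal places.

0.2250

This is the probability of reaching 20 but not 40, conditional on being alive at 0: (l_20 − l_40) / l_0.
= (1602 − 343) / 5595 = 1259 / 5595 = 0.225022.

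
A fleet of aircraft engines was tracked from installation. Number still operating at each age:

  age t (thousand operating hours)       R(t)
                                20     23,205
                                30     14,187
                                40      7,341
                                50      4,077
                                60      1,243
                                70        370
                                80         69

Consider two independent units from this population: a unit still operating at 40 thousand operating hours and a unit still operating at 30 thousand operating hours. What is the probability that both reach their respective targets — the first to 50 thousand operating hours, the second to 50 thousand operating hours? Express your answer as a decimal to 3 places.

0.160

p₁ = R(50)/R(40) = 4,077/7,341 = 0.555374; p₂ = R(50)/R(30) = 4,077/14,187 = 0.287376.
P(both) = p₁ × p₂ = 0.555374 × 0.287376 = 0.159601.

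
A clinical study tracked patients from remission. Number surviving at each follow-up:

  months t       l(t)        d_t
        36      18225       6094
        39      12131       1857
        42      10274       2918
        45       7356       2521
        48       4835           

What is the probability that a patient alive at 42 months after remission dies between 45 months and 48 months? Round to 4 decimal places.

This is the probability of reaching 45 but not 48, conditional on being alive at 42: (l(45) − l(48)) / l(42).
= (7356 − 4835) / 10274 = 2521 / 10274 = 0.245377.

0.2454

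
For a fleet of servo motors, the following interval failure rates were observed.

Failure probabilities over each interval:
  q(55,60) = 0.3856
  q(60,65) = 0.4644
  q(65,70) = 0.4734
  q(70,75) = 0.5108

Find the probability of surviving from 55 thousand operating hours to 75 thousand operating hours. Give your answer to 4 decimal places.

0.0848

Survival from 55 to 75 is the product of surviving each interval: (1 − 0.3856) × (1 − 0.4644) × (1 − 0.4734) × (1 − 0.5108).
= 0.6144 × 0.5356 × 0.5266 × 0.4892 = 0.084773.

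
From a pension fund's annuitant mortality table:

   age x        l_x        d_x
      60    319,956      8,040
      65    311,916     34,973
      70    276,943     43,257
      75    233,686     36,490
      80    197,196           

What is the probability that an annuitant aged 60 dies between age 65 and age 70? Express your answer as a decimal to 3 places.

We want 5|5q60 = (l_65 − l_70)/l_60.
This is the probability of reaching 65 but not 70, conditional on being alive at 60: (l_65 − l_70) / l_60.
= (311,916 − 276,943) / 319,956 = 34,973 / 319,956 = 0.109306.

0.109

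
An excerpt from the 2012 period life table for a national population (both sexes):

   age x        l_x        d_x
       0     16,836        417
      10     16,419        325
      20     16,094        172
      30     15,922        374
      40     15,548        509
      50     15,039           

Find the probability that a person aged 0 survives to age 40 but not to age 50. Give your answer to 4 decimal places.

0.0302

We want 40|10q0 = (l_40 − l_50)/l_0.
This is the probability of reaching 40 but not 50, conditional on being alive at 0: (l_40 − l_50) / l_0.
= (15,548 − 15,039) / 16,836 = 509 / 16,836 = 0.030233.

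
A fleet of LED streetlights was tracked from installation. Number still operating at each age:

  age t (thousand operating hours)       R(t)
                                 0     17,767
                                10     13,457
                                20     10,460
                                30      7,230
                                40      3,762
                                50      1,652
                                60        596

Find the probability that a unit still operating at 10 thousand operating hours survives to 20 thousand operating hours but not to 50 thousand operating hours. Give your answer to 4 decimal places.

0.6545

This is the probability of reaching 20 but not 50, conditional on being operational at 10: (R(20) − R(50)) / R(10).
= (10,460 − 1,652) / 13,457 = 8,808 / 13,457 = 0.654529.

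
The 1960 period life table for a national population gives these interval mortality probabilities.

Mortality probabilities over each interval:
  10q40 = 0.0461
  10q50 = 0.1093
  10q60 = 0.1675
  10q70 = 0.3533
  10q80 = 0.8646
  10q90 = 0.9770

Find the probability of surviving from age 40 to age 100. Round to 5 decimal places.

0.00142

60p40 = (1 − 0.0461) × (1 − 0.1093) × (1 − 0.1675) × (1 − 0.3533) × (1 − 0.8646) × (1 − 0.9770).
= 0.9539 × 0.8907 × 0.8325 × 0.6467 × 0.1354 × 0.0230 = 0.001425.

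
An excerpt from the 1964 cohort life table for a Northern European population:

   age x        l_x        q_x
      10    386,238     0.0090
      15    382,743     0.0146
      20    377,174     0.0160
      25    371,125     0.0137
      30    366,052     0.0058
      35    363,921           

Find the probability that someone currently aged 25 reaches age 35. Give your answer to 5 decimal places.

We want 10p25 = l_35/l_25.
The conditional survival probability is l_35/l_25 = 363,921/371,125 = 0.980589.

0.98059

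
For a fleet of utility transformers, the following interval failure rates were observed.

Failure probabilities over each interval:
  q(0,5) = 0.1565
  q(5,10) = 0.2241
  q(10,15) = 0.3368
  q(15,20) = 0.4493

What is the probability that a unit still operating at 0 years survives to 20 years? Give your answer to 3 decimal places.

0.239

Chaining the interval survival probabilities: (1 − 0.1565) × (1 − 0.2241) × (1 − 0.3368) × (1 − 0.4493).
= 0.8435 × 0.7759 × 0.6632 × 0.5507 = 0.239029.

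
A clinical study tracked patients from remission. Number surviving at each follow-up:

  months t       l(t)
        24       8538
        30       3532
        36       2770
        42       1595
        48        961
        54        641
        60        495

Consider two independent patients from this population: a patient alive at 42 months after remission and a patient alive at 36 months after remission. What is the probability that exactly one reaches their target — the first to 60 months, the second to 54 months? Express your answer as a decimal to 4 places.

0.3981

p₁ = l(60)/l(42) = 495/1595 = 0.310345; p₂ = l(54)/l(36) = 641/2770 = 0.231408.
P(exactly one) = p₁(1−p₂) + (1−p₁)p₂ = 0.238529 + 0.159592 = 0.398120.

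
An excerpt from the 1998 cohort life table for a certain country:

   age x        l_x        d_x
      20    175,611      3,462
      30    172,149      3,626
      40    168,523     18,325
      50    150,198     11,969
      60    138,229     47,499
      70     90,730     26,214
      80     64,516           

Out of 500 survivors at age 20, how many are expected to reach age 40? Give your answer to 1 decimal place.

The relevant probability is 168,523/175,611 = 0.959638.
Expected number = 500 × 0.959638 = 479.8.

479.8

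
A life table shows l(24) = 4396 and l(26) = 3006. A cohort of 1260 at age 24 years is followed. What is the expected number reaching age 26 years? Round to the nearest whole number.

The relevant probability is 3006/4396 = 0.683803.
Expected number = 1260 × 0.683803 = 862.

862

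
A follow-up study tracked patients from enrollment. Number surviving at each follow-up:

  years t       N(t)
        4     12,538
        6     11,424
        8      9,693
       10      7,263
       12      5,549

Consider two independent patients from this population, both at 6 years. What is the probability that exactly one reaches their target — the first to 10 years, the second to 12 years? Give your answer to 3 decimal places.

0.504

p₁ = N(10)/N(6) = 7,263/11,424 = 0.635767; p₂ = N(12)/N(6) = 5,549/11,424 = 0.485732.
P(exactly one) = p₁(1−p₂) + (1−p₁)p₂ = 0.326955 + 0.176920 = 0.503874.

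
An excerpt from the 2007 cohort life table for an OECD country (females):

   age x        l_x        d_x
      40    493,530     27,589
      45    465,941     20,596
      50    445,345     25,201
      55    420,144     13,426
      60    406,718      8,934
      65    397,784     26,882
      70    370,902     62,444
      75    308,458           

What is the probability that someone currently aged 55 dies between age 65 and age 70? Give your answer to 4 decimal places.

We want 10|5q55 = (l_65 − l_70)/l_55.
This is the probability of reaching 65 but not 70, conditional on being alive at 55: (l_65 − l_70) / l_55.
= (397,784 − 370,902) / 420,144 = 26,882 / 420,144 = 0.063983.

0.0640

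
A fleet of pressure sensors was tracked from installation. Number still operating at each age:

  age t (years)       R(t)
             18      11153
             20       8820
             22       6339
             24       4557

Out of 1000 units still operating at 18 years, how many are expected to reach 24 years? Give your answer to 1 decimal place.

The relevant probability is 4557/11153 = 0.408590.
Expected number = 1000 × 0.408590 = 408.6.

408.6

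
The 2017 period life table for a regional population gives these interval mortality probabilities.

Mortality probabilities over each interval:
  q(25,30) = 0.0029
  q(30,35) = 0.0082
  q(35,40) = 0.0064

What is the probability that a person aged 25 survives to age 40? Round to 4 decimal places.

The overall survival probability is (1 − 0.0029) × (1 − 0.0082) × (1 − 0.0064).
= 0.9971 × 0.9918 × 0.9936 = 0.982595.

0.9826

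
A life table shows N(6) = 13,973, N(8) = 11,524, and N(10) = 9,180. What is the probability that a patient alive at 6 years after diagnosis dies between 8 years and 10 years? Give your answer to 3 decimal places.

This is the probability of reaching 8 but not 10, conditional on being alive at 6: (N(8) − N(10)) / N(6).
= (11,524 − 9,180) / 13,973 = 2,344 / 13,973 = 0.167752.

0.168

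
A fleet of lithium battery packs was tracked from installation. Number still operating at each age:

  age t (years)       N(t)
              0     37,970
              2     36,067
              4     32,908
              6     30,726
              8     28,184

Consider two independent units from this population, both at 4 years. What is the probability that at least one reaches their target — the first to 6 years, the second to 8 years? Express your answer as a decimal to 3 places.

p₁ = N(6)/N(4) = 30,726/32,908 = 0.933694; p₂ = N(8)/N(4) = 28,184/32,908 = 0.856448.
P(at least one) = 1 − (1−p₁)(1−p₂) = 1 − 0.066306 × 0.143552 = 0.990482.

0.990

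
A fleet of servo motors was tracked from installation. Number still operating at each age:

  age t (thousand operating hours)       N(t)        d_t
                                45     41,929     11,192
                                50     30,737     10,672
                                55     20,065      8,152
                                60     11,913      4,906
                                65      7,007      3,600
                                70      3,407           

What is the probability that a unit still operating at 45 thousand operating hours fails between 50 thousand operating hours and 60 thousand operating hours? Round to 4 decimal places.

This is the probability of reaching 50 but not 60, conditional on being operational at 45: (N(50) − N(60)) / N(45).
= (30,737 − 11,913) / 41,929 = 18,824 / 41,929 = 0.448949.

0.4489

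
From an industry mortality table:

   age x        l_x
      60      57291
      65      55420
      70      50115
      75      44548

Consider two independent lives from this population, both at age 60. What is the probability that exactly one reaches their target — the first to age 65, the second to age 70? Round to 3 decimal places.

p₁ = l_65/l_60 = 55420/57291 = 0.967342; p₂ = l_70/l_60 = 50115/57291 = 0.874745.
P(exactly one) = p₁(1−p₂) + (1−p₁)p₂ = 0.121164 + 0.028567 = 0.149732.

0.150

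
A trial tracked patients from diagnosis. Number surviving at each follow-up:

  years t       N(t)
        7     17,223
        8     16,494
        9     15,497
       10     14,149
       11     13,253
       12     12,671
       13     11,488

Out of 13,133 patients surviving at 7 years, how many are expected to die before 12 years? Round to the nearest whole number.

The relevant probability is 1 − 12,671/17,223 = 0.264298.
Expected number = 13,133 × 0.264298 = 3471.

3471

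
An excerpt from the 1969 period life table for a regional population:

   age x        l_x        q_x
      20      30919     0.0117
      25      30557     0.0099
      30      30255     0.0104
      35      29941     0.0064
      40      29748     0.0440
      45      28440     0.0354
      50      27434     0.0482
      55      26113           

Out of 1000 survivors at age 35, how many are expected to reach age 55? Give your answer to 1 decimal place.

872.1

The relevant probability is 26113/29941 = 0.872149.
Expected number = 1000 × 0.872149 = 872.1.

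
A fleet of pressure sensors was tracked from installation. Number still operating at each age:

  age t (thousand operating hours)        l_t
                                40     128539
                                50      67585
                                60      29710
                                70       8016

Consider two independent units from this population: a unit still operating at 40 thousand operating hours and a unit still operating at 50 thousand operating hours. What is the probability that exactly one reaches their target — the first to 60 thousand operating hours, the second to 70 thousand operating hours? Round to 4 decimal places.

p₁ = l_60/l_40 = 29710/128539 = 0.231136; p₂ = l_70/l_50 = 8016/67585 = 0.118606.
P(exactly one) = p₁(1−p₂) + (1−p₁)p₂ = 0.203722 + 0.091192 = 0.294914.

0.2949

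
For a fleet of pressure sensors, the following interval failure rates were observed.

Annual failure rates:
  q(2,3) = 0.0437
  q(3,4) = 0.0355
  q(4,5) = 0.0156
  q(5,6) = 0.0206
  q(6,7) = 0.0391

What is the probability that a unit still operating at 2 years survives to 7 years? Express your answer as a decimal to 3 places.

0.854

Survival from 2 to 7 is the product of surviving each interval: (1 − 0.0437) × (1 − 0.0355) × (1 − 0.0156) × (1 − 0.0206) × (1 − 0.0391).
= 0.9563 × 0.9645 × 0.9844 × 0.9794 × 0.9609 = 0.854489.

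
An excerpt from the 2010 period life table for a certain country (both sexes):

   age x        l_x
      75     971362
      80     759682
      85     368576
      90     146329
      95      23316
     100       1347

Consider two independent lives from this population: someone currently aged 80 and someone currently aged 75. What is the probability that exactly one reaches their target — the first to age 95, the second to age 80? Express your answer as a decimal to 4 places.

p₁ = l_95/l_80 = 23316/759682 = 0.030692; p₂ = l_80/l_75 = 759682/971362 = 0.782079.
P(exactly one) = p₁(1−p₂) + (1−p₁)p₂ = 0.006688 + 0.758075 = 0.764764.

0.7648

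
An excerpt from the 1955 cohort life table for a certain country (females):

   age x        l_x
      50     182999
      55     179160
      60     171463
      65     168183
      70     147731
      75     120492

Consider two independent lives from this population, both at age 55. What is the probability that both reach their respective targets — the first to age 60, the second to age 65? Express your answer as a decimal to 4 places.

0.8984

p₁ = l_60/l_55 = 171463/179160 = 0.957038; p₂ = l_65/l_55 = 168183/179160 = 0.938731.
P(both) = p₁ × p₂ = 0.957038 × 0.938731 = 0.898401.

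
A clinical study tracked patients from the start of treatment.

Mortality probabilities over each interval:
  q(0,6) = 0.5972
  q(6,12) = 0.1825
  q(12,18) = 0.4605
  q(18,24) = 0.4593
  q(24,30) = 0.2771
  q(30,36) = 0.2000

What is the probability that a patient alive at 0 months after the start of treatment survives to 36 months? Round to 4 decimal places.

0.0556

The overall survival probability is (1 − 0.5972) × (1 − 0.1825) × (1 − 0.4605) × (1 − 0.4593) × (1 − 0.2771) × (1 − 0.2000).
= 0.4028 × 0.8175 × 0.5395 × 0.5407 × 0.7229 × 0.8000 = 0.055551.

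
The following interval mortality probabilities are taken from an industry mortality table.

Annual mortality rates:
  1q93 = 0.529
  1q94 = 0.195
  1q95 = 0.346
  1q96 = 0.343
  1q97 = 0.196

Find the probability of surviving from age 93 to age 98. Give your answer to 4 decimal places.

0.1310

The overall survival probability is (1 − 0.529) × (1 − 0.195) × (1 − 0.346) × (1 − 0.343) × (1 − 0.196).
= 0.471 × 0.805 × 0.654 × 0.657 × 0.804 = 0.130983.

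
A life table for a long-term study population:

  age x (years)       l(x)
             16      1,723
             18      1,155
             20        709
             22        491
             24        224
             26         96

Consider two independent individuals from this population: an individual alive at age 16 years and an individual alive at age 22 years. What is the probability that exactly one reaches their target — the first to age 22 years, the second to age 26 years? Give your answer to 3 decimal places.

p₁ = l(22)/l(16) = 491/1,723 = 0.284968; p₂ = l(26)/l(22) = 96/491 = 0.195519.
P(exactly one) = p₁(1−p₂) + (1−p₁)p₂ = 0.229251 + 0.139802 = 0.369054.

0.369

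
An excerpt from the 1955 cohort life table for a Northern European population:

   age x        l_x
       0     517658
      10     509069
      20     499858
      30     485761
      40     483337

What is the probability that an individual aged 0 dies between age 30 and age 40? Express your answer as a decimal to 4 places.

We want 30|10q0 = (l_30 − l_40)/l_0.
This is the probability of reaching 30 but not 40, conditional on being alive at 0: (l_30 − l_40) / l_0.
= (485761 − 483337) / 517658 = 2424 / 517658 = 0.004683.

0.0047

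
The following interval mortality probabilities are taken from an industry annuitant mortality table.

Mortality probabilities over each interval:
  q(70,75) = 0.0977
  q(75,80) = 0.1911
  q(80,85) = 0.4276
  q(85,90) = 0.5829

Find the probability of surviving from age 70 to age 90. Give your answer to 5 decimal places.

Chaining the interval survival probabilities: (1 − 0.0977) × (1 − 0.1911) × (1 − 0.4276) × (1 − 0.5829).
= 0.9023 × 0.8089 × 0.5724 × 0.4171 = 0.174255.

0.17426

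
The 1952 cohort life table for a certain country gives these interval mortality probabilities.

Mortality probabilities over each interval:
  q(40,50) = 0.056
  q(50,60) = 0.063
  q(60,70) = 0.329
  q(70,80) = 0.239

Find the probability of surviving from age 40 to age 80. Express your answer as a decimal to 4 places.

Survival from 40 to 80 is the product of surviving each interval: (1 − 0.056) × (1 − 0.063) × (1 − 0.329) × (1 − 0.239).
= 0.944 × 0.937 × 0.671 × 0.761 = 0.451667.

0.4517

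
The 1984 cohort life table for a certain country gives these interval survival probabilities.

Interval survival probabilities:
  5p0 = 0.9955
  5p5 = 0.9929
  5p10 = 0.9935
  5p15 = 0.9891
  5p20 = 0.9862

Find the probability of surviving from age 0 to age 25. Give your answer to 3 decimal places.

Survival from 0 to 25 is the product of surviving each interval: 0.9955 × 0.9929 × 0.9935 × 0.9891 × 0.9862.
= 0.957899.

0.958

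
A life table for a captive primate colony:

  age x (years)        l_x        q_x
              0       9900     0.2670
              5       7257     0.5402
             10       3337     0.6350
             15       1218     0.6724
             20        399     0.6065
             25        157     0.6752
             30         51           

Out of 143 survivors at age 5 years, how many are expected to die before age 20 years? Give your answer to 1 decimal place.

135.1

The relevant probability is 1 − 399/7257 = 0.945019.
Expected number = 143 × 0.945019 = 135.1.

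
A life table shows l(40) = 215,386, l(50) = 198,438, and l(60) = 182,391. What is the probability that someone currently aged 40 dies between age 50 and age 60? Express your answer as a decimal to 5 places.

0.07450

This is the probability of reaching 50 but not 60, conditional on being alive at 40: (l(50) − l(60)) / l(40).
= (198,438 − 182,391) / 215,386 = 16,047 / 215,386 = 0.074503.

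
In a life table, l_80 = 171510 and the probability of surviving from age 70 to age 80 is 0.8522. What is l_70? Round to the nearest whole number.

l_70 = l_80 / p = 171510 / 0.8522 = 201256.

201256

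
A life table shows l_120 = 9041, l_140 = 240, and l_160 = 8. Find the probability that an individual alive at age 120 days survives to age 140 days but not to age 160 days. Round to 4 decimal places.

0.0257

This is the probability of reaching 140 but not 160, conditional on being alive at 120: (l_140 − l_160) / l_120.
= (240 − 8) / 9041 = 232 / 9041 = 0.025661.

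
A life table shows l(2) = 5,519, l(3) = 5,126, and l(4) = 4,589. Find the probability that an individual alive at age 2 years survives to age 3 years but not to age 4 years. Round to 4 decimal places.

This is the probability of reaching 3 but not 4, conditional on being alive at 2: (l(3) − l(4)) / l(2).
= (5,126 − 4,589) / 5,519 = 537 / 5,519 = 0.097300.

0.0973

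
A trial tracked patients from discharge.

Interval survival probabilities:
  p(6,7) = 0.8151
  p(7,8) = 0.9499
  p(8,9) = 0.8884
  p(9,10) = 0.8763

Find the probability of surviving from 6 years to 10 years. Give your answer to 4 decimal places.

0.6028

P(survive 6→10) = 0.8151 × 0.9499 × 0.8884 × 0.8763.
= 0.602768.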